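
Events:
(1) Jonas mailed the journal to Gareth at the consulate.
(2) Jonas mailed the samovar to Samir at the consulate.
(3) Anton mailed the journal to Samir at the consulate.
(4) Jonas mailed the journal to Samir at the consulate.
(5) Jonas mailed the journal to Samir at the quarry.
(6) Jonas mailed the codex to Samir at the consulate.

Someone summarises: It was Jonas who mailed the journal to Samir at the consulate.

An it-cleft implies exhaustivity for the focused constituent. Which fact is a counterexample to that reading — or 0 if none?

3

The cleft puts "Jonas" in focus and presupposes the open proposition with thing = the journal, recipient = Samir, setting = at the consulate.
The exhaustive reading says no other agent fits that background.
But fact (3) also has thing = the journal, recipient = Samir, setting = at the consulate, with agent = Anton — so the exhaustive reading fails.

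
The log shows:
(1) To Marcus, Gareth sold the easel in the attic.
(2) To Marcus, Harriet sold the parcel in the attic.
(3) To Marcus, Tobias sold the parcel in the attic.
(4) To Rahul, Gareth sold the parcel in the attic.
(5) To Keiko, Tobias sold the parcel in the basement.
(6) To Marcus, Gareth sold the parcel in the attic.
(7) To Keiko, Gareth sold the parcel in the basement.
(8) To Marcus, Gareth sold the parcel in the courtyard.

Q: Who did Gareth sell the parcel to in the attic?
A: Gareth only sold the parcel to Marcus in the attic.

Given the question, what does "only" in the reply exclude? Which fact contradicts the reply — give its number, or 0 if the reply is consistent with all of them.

4

Answering "Who did ... to ...?" puts focus on the recipient — here, "Marcus".
So "only" ranges over recipients; the rest (agent = Gareth, thing = the parcel, setting = in the attic) is presupposed.
Fact (4) shares the background with a different recipient (Rahul) — counterexample.
(Fact (8) would refute a reading with focus on the setting — but that is not what the question asks.)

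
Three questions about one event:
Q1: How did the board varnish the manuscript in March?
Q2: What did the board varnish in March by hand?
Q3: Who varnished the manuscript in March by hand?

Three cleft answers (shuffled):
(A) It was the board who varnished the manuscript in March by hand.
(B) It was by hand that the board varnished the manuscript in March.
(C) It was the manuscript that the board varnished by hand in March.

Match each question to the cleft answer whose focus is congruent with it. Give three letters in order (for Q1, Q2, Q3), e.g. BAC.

BCA

Q1 asks about the manner; cleft (B) focuses "by hand", which is the manner — so Q1 → B.
Q2 asks about the direct object; cleft (C) focuses "the manuscript", which is the direct object — so Q2 → C.
Q3 asks about the subject (agent); cleft (A) focuses "the board", which is the subject (agent) — so Q3 → A.
Mapping: Q1→B, Q2→C, Q3→A.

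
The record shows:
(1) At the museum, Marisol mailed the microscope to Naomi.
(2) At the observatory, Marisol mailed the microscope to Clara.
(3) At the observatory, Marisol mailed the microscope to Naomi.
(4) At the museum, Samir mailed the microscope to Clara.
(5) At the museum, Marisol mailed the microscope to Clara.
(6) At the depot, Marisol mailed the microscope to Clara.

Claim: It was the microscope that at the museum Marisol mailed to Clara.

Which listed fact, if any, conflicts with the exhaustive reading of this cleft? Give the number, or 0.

0

Focus of the cleft: "the microscope" (the thing). Presupposed background: agent = Marisol, recipient = Clara, setting = at the museum.
The exhaustive reading says no other thing fits that background.
No listed fact matches the background with a different thing. Exhaustivity holds.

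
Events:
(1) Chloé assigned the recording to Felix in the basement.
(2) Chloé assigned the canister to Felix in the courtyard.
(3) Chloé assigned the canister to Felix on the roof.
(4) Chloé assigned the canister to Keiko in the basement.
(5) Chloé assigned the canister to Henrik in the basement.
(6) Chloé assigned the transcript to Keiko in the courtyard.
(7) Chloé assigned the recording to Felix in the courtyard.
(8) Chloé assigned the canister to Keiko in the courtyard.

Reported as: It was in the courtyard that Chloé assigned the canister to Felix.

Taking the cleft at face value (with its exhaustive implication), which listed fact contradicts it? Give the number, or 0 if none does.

Focus of the cleft: "in the courtyard" (the setting). Presupposed background: same agent, thing, recipient (Chloé / the canister / Felix).
The exhaustive reading says no other setting fits that background.
But fact (3) also has same agent, thing, recipient (Chloé / the canister / Felix), with setting = on the roof — so the exhaustive reading fails.

3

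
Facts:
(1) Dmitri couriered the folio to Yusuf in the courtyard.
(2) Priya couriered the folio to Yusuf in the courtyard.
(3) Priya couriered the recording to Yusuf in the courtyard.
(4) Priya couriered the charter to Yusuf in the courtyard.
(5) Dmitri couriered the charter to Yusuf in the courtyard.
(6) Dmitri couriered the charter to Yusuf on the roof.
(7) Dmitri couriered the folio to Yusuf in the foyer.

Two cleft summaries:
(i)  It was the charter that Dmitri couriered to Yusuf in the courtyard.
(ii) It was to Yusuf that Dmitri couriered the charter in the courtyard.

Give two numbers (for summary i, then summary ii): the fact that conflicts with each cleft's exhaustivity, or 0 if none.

1, 0

(i): focus "the charter". Looking for same agent, recipient, setting (Dmitri / Yusuf / in the courtyard) with some other thing — fact (1) has the folio there. Refuted.
(ii): focus "Yusuf". No fact shares same agent, thing, setting (Dmitri / the charter / in the courtyard) with a different recipient. 0.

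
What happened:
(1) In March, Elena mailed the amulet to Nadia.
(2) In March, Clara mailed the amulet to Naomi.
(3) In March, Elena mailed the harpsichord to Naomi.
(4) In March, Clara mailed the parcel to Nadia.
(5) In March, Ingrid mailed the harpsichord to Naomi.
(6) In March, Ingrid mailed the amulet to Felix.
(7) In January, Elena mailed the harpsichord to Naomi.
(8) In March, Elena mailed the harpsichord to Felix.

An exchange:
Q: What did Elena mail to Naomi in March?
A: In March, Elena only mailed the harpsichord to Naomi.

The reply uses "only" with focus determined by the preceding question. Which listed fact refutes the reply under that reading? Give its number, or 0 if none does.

The question "What did ...?" targets the thing, so in the reply the focus falls on "the harpsichord".
"Only" then excludes alternative things while the background — same agent, recipient, setting (Elena / Naomi / in March) — is held fixed.
No listed fact shares that background with another thing. Nothing contradicts the reply.
(Fact (7) would refute a reading with focus on the setting — but that is not what the question asks.)

0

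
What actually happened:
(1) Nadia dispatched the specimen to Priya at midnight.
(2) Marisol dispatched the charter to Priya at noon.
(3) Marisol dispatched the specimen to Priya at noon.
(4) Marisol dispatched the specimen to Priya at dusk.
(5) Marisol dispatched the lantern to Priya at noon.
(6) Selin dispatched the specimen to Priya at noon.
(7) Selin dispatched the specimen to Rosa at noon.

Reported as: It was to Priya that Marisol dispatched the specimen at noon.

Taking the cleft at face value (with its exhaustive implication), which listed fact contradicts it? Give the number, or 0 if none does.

0

The cleft puts "Priya" in focus and presupposes the open proposition with Marisol as agent and the specimen as thing and at noon as setting.
The exhaustive reading says no other recipient fits that background.
No listed fact matches the background with a different recipient. Exhaustivity holds.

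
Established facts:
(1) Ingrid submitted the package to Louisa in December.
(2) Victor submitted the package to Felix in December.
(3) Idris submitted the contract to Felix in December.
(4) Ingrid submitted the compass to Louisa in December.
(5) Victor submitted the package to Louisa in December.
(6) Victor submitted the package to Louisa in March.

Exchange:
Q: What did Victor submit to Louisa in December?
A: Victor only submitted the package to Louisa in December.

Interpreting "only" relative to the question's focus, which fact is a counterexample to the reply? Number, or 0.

0

The question "What did ...?" targets the thing, so in the reply the focus falls on "the package".
"Only" then excludes alternative things while the background — same agent, recipient, setting (Victor / Louisa / in December) — is held fixed.
No fact keeps same agent, recipient, setting (Victor / Louisa / in December) while changing the thing; every other fact differs on something backgrounded. The reply stands.
(Fact (2) would refute a reading with focus on the recipient — but that is not what the question asks.)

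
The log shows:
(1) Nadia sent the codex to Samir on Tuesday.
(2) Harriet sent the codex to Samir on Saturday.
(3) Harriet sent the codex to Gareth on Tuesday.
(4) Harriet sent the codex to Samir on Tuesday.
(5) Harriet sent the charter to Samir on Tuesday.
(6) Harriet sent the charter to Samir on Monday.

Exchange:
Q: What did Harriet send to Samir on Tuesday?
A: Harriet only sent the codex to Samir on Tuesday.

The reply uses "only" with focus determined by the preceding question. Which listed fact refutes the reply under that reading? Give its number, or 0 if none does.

5

Answering "What did ...?" puts focus on the thing — here, "the codex".
"Only" then excludes alternative things while the background — Harriet as agent and Samir as recipient and on Tuesday as setting — is held fixed.
Fact (5) keeps Harriet as agent and Samir as recipient and on Tuesday as setting but has thing = the charter; that refutes the reply.
(Fact (2) would refute a reading with focus on the setting — but that is not what the question asks.)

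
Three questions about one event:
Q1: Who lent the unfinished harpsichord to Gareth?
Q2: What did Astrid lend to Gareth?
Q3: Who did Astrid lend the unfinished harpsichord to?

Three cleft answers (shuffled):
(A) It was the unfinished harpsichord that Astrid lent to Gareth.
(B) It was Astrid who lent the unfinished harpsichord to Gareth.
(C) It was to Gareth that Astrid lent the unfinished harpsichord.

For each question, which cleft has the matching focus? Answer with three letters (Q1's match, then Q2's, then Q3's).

Q1 asks about the subject (agent); cleft (B) focuses "Astrid", which is the subject (agent) — so Q1 → B.
Q2 asks about the direct object; cleft (A) focuses "the unfinished harpsichord", which is the direct object — so Q2 → A.
Q3 asks about the recipient; cleft (C) focuses "to Gareth", which is the recipient — so Q3 → C.
Mapping: Q1→B, Q2→A, Q3→C.

BAC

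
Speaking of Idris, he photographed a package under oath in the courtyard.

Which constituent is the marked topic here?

Idris

The construction explicitly marks "Idris" as what the sentence is about — the topic.
The remainder of the clause is the comment (what is said about the topic).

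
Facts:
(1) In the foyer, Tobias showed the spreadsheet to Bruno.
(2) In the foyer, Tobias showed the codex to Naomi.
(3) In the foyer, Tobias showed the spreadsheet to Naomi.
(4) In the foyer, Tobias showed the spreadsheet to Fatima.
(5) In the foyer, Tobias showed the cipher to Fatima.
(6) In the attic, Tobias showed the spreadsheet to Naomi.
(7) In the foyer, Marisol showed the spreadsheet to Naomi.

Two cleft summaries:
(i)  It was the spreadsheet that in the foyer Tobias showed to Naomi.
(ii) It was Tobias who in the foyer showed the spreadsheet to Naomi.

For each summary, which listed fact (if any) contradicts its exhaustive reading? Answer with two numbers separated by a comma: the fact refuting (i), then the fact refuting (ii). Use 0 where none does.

2, 7

(i): focus "the spreadsheet". Looking for Tobias as agent and Naomi as recipient and in the foyer as setting with some other thing — fact (2) has the codex there. Refuted.
(ii): focus "Tobias". Looking for the spreadsheet as thing and Naomi as recipient and in the foyer as setting with some other agent — fact (7) has Marisol there. Refuted.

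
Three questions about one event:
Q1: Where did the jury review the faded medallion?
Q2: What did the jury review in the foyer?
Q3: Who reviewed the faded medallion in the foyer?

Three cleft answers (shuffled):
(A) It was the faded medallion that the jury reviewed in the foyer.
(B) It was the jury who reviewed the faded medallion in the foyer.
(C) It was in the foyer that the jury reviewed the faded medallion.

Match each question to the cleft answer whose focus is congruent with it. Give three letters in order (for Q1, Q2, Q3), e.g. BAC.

Q1 asks about the location; cleft (C) focuses "in the foyer", which is the location — so Q1 → C.
Q2 asks about the direct object; cleft (A) focuses "the faded medallion", which is the direct object — so Q2 → A.
Q3 asks about the subject (agent); cleft (B) focuses "the jury", which is the subject (agent) — so Q3 → B.
Mapping: Q1→C, Q2→A, Q3→B.

CAB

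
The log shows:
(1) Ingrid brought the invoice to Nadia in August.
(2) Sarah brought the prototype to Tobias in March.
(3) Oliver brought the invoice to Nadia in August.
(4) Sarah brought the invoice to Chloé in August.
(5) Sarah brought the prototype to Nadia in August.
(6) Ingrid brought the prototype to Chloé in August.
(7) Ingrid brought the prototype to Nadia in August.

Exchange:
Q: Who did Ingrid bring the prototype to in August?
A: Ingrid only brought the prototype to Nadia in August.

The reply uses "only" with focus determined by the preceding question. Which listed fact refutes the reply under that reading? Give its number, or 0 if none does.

Answering "Who did ... to ...?" puts focus on the recipient — here, "Nadia".
So "only" ranges over recipients; the rest (agent = Ingrid, thing = the prototype, setting = in August) is presupposed.
Fact (6) keeps agent = Ingrid, thing = the prototype, setting = in August but has recipient = Chloé; that refutes the reply.
(Fact (1) would refute a reading with focus on the thing — but that is not what the question asks.)

6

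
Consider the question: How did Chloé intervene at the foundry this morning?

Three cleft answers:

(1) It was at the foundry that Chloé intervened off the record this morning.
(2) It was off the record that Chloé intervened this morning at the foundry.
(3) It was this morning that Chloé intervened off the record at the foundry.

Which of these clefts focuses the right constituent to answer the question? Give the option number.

2

The question word "how" targets the manner.
Option (1) clefts "at the foundry" — the location, not what was asked.
Option (2) clefts "off the record" — that matches what the question asks about.
Option (3) clefts "this morning" — the time, not what was asked.
So the congruent reply is (2).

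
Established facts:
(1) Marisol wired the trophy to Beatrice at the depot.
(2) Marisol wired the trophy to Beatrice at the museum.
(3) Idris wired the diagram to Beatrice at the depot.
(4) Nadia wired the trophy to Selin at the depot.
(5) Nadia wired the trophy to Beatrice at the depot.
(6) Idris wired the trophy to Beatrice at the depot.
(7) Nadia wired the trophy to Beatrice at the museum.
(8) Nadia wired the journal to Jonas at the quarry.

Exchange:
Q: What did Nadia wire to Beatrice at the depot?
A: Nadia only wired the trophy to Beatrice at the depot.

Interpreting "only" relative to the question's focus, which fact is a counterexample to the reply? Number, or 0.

0

The question "What did ...?" targets the thing, so in the reply the focus falls on "the trophy".
"Only" then excludes alternative things while the background — Nadia as agent and Beatrice as recipient and at the depot as setting — is held fixed.
No listed fact shares that background with another thing. Nothing contradicts the reply.
(Fact (4) would refute a reading with focus on the recipient — but that is not what the question asks.)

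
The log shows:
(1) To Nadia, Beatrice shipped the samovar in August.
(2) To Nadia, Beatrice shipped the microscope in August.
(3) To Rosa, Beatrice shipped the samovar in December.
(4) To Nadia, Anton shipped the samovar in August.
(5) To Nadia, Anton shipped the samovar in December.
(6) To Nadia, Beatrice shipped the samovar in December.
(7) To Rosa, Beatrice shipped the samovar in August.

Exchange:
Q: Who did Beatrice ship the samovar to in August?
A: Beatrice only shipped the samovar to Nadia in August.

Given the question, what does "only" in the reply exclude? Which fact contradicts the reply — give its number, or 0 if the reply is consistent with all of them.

7

The question "Who did ... to ...?" targets the recipient, so in the reply the focus falls on "Nadia".
So "only" ranges over recipients; the rest (agent = Beatrice, thing = the samovar, setting = in August) is presupposed.
Fact (7) shares the background with a different recipient (Rosa) — counterexample.
(Fact (2) would refute a reading with focus on the thing — but that is not what the question asks.)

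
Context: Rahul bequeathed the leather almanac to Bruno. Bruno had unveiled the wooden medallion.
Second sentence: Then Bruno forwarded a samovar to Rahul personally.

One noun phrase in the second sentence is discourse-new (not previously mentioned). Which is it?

"Bruno" and "Rahul" in the second sentence are given — already mentioned in the context.
"a samovar" has no antecedent in the context; it is discourse-new (the indefinite article also signals a new referent).

a samovar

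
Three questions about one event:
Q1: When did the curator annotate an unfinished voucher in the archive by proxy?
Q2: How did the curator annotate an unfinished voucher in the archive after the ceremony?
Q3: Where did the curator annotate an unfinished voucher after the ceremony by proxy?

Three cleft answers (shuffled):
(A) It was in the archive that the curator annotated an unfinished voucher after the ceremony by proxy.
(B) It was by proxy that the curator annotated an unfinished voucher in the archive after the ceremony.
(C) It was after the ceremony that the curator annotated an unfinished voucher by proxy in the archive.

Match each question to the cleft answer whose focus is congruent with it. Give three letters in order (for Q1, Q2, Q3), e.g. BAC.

CBA

Q1 asks about the time; cleft (C) focuses "after the ceremony", which is the time — so Q1 → C.
Q2 asks about the manner; cleft (B) focuses "by proxy", which is the manner — so Q2 → B.
Q3 asks about the location; cleft (A) focuses "in the archive", which is the location — so Q3 → A.
Mapping: Q1→C, Q2→B, Q3→A.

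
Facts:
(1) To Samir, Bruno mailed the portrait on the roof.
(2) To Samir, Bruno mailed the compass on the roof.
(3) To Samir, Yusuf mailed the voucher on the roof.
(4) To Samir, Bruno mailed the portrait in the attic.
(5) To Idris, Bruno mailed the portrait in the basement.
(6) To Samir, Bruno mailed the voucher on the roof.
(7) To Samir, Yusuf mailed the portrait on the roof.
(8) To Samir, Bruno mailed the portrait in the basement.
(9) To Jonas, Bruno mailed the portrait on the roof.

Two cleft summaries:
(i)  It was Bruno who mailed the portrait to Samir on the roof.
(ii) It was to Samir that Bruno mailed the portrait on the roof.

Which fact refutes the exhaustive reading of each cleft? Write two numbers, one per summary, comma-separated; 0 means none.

(i): focus "Bruno". Looking for the portrait as thing and Samir as recipient and on the roof as setting with some other agent — fact (7) has Yusuf there. Refuted.
(ii): focus "Samir". Looking for Bruno as agent and the portrait as thing and on the roof as setting with some other recipient — fact (9) has Jonas there. Refuted.

7, 9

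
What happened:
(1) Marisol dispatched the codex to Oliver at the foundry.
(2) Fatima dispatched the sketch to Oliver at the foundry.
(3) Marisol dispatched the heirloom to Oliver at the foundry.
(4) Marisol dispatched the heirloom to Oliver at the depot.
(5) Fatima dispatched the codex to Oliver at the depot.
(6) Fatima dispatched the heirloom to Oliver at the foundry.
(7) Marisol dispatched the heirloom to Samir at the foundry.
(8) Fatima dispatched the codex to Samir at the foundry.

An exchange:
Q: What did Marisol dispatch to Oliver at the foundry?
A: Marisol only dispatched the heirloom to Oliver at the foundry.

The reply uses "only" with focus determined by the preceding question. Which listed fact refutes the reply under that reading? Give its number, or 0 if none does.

1

Answering "What did ...?" puts focus on the thing — here, "the heirloom".
"Only" then excludes alternative things while the background — Marisol as agent and Oliver as recipient and at the foundry as setting — is held fixed.
Fact (1) shares the background with a different thing (the codex) — counterexample.
(Fact (7) would refute a reading with focus on the recipient — but that is not what the question asks.)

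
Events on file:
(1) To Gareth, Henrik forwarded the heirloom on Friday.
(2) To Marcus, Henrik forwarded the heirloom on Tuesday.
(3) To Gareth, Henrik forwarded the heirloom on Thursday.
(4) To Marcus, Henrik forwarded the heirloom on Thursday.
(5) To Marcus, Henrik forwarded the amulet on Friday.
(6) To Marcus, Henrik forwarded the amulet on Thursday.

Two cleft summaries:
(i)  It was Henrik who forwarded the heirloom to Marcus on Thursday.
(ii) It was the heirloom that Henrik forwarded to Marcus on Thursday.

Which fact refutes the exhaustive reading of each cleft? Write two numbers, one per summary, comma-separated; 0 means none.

Summary (i) focuses "Henrik" (the agent); background the heirloom as thing and Marcus as recipient and on Thursday as setting. No fact matches that background with a different agent, so 0.
Summary (ii) focuses "the heirloom" (the thing); background Henrik as agent and Marcus as recipient and on Thursday as setting. Fact (6) matches that background with thing = the amulet — refutes (ii).

0, 6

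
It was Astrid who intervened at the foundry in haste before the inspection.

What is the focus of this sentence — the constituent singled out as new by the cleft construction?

Astrid

In an it-cleft "It was X that/who ...", the clefted constituent X is the focus; the that/who-clause expresses the presupposed open proposition.
Here the focus is "Astrid". The backgrounded (presupposed) material includes "at the foundry", "before the inspection" and "in haste".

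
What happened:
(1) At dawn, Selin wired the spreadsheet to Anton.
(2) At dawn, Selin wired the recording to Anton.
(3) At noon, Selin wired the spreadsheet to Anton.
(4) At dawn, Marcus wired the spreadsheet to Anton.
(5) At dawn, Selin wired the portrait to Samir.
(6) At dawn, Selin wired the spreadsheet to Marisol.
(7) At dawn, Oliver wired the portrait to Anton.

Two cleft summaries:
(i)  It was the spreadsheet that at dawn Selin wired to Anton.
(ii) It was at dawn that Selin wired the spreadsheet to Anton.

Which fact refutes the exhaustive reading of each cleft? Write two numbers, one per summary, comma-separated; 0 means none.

Summary (i) focuses "the spreadsheet" (the thing); background Selin as agent and Anton as recipient and at dawn as setting. Fact (2) matches that background with thing = the recording — refutes (i).
Summary (ii) focuses "at dawn" (the setting); background Selin as agent and the spreadsheet as thing and Anton as recipient. Fact (3) matches that background with setting = at noon — refutes (ii).

2, 3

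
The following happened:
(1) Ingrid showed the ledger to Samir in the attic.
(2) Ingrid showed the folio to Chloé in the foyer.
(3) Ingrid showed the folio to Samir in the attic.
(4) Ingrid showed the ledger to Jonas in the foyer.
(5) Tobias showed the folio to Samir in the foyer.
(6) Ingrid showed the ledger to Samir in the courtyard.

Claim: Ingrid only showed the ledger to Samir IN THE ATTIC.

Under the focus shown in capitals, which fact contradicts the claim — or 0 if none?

6

The capitals mark "in the attic" as focus. So "only" rules out other settings, with the rest (same agent, thing, recipient (Ingrid / the ledger / Samir)) as background.
Fact (6) shares the background but differs in setting (in the courtyard) — a counterexample.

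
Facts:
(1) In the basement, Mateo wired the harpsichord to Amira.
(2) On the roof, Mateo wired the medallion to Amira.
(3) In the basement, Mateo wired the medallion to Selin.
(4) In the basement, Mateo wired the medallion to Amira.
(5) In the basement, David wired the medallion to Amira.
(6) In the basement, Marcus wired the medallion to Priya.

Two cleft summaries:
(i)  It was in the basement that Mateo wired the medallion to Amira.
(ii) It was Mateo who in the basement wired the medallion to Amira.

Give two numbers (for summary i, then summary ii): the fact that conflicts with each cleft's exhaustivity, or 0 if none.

2, 5

Summary (i) focuses "in the basement" (the setting); background same agent, thing, recipient (Mateo / the medallion / Amira). Fact (2) matches that background with setting = on the roof — refutes (i).
Summary (ii) focuses "Mateo" (the agent); background same thing, recipient, setting (the medallion / Amira / in the basement). Fact (5) matches that background with agent = David — refutes (ii).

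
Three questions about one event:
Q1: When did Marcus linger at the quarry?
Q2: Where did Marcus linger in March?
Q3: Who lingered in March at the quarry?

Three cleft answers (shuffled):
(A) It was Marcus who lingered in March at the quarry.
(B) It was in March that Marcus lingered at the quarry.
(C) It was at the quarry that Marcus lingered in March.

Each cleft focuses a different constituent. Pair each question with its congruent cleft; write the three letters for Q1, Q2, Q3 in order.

BCA

Q1 asks about the time; cleft (B) focuses "in March", which is the time — so Q1 → B.
Q2 asks about the location; cleft (C) focuses "at the quarry", which is the location — so Q2 → C.
Q3 asks about the subject (agent); cleft (A) focuses "Marcus", which is the subject (agent) — so Q3 → A.
Mapping: Q1→B, Q2→C, Q3→A.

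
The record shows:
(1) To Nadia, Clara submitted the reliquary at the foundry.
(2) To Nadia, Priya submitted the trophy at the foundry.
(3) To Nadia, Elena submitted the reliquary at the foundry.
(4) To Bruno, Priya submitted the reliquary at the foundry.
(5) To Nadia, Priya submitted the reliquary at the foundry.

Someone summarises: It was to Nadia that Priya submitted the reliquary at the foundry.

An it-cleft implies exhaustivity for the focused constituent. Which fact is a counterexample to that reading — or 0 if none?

4

Focus of the cleft: "Nadia" (the recipient). Presupposed background: agent = Priya, thing = the reliquary, setting = at the foundry.
Exhaustivity: Nadia is the only recipient satisfying that background.
Fact (4) shares the background but with recipient = Bruno; exhaustivity is violated.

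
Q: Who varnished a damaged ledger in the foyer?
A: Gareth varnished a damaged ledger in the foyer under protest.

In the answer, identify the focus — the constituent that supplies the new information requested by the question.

Gareth

The wh-word "who" asks about the subject (agent).
In the answer, "a damaged ledger" and "in the foyer" are given — repeated from the question.
"under protest" is also new, but it specifies the manner, which is not what the question asks about — so it is not the focus.
The constituent filling the subject (agent) gap is "Gareth"; that is the focus.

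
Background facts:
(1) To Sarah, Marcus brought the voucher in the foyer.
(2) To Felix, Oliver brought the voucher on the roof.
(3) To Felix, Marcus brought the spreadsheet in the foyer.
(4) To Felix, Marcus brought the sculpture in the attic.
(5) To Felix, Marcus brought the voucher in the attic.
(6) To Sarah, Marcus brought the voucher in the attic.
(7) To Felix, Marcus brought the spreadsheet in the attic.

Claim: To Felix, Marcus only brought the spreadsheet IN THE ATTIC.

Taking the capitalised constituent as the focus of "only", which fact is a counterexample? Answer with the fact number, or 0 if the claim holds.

The capitals mark "in the attic" as focus. So "only" rules out other settings, with the rest (Marcus as agent and the spreadsheet as thing and Felix as recipient) as background.
Fact (3) shares the background but differs in setting (in the foyer) — a counterexample.

3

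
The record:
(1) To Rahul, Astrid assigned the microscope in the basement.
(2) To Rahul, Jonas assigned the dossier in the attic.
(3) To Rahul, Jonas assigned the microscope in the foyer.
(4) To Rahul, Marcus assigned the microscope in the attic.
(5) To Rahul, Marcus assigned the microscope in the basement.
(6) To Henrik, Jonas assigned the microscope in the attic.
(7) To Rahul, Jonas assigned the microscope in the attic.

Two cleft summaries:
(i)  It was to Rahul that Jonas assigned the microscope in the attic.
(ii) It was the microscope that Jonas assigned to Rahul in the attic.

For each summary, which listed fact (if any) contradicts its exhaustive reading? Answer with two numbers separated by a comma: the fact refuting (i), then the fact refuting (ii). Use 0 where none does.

6, 2

Summary (i) focuses "Rahul" (the recipient); background same agent, thing, setting (Jonas / the microscope / in the attic). Fact (6) matches that background with recipient = Henrik — refutes (i).
Summary (ii) focuses "the microscope" (the thing); background same agent, recipient, setting (Jonas / Rahul / in the attic). Fact (2) matches that background with thing = the dossier — refutes (ii).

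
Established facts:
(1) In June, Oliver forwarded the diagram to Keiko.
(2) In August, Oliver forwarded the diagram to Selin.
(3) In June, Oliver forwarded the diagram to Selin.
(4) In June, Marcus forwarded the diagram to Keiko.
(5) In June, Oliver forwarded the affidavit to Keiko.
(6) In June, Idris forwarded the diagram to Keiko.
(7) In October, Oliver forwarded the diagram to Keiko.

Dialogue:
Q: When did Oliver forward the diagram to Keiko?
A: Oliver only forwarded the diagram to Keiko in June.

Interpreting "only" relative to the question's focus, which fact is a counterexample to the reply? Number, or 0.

7

Answering "When did ...?" puts focus on the setting — here, "in June".
So "only" ranges over settings; the rest (Oliver as agent and the diagram as thing and Keiko as recipient) is presupposed.
Fact (7) keeps Oliver as agent and the diagram as thing and Keiko as recipient but has setting = in October; that refutes the reply.
(Fact (3) would refute a reading with focus on the recipient — but that is not what the question asks.)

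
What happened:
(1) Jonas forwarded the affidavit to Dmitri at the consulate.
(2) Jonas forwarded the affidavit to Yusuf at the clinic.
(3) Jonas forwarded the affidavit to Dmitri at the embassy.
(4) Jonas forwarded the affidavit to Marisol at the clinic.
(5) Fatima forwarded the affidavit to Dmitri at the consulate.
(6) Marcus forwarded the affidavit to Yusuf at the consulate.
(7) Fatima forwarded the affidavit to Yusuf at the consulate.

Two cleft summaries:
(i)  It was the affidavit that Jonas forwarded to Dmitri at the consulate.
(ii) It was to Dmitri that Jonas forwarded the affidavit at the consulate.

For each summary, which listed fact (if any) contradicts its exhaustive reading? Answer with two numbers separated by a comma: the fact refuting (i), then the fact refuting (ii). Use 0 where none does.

Summary (i) focuses "the affidavit" (the thing); background same agent, recipient, setting (Jonas / Dmitri / at the consulate). No fact matches that background with a different thing, so 0.
Summary (ii) focuses "Dmitri" (the recipient); background same agent, thing, setting (Jonas / the affidavit / at the consulate). No fact matches that background with a different recipient, so 0.

0, 0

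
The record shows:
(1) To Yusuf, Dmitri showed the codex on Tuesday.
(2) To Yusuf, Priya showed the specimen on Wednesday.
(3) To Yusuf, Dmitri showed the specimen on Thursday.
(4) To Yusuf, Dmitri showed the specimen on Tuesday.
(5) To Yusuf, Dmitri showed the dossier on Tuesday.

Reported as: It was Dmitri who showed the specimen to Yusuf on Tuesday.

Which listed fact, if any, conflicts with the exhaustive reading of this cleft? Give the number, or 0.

The cleft puts "Dmitri" in focus and presupposes the open proposition with the specimen as thing and Yusuf as recipient and on Tuesday as setting.
Exhaustivity: Dmitri is the only agent satisfying that background.
No listed fact matches the background with a different agent. Exhaustivity holds.

0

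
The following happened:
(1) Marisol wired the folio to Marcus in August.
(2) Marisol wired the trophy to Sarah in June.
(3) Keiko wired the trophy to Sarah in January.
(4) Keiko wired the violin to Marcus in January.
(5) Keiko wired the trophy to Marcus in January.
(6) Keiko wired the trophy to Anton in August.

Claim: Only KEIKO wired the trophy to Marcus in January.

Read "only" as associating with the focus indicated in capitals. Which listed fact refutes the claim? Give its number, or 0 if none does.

0

Focus (in capitals) is "Keiko" — the agent. "Only" excludes alternative agents while holding fixed the trophy as thing and Marcus as recipient and in January as setting.
No fact matches the trophy as thing and Marcus as recipient and in January as setting with a different agent — every other fact differs on at least one backgrounded slot. So no fact refutes it.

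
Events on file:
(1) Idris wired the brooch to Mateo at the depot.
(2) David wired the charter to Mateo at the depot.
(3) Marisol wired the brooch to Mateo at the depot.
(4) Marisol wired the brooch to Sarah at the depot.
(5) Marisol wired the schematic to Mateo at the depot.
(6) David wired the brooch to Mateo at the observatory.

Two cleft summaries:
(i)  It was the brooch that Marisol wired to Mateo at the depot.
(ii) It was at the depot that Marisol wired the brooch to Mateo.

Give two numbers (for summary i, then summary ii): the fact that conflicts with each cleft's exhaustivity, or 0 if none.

(i): focus "the brooch". Looking for same agent, recipient, setting (Marisol / Mateo / at the depot) with some other thing — fact (5) has the schematic there. Refuted.
(ii): focus "at the depot". No fact shares same agent, thing, recipient (Marisol / the brooch / Mateo) with a different setting. 0.

5, 0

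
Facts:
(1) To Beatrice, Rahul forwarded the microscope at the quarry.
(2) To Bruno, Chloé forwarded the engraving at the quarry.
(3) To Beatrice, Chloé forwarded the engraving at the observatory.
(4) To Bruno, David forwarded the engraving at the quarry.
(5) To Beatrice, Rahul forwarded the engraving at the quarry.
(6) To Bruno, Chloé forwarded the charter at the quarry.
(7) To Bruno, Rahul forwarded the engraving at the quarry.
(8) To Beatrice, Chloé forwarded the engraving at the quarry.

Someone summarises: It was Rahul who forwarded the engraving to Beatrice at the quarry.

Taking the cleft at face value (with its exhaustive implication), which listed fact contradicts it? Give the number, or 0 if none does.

The cleft puts "Rahul" in focus and presupposes the open proposition with the engraving as thing and Beatrice as recipient and at the quarry as setting.
The exhaustive reading says no other agent fits that background.
Fact (8) shares the background but with agent = Chloé; exhaustivity is violated.

8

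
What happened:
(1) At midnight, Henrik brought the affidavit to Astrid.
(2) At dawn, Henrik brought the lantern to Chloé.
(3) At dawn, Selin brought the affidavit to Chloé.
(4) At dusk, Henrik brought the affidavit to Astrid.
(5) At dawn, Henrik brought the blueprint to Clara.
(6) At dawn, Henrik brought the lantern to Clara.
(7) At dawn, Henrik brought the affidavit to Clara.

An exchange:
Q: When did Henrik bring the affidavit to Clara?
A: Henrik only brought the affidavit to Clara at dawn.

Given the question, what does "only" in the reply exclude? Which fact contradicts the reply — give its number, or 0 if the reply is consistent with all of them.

Answering "When did ...?" puts focus on the setting — here, "at dawn".
"Only" then excludes alternative settings while the background — agent = Henrik, thing = the affidavit, recipient = Clara — is held fixed.
No fact keeps agent = Henrik, thing = the affidavit, recipient = Clara while changing the setting; every other fact differs on something backgrounded. The reply stands.
(Fact (5) would refute a reading with focus on the thing — but that is not what the question asks.)

0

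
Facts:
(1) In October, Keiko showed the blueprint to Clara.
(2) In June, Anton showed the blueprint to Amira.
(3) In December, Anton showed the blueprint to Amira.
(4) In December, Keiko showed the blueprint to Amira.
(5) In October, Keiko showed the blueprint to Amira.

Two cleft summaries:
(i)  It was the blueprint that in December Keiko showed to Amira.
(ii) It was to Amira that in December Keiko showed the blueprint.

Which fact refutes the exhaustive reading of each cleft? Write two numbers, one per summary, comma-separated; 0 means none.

Summary (i) focuses "the blueprint" (the thing); background Keiko as agent and Amira as recipient and in December as setting. No fact matches that background with a different thing, so 0.
Summary (ii) focuses "Amira" (the recipient); background Keiko as agent and the blueprint as thing and in December as setting. No fact matches that background with a different recipient, so 0.

0, 0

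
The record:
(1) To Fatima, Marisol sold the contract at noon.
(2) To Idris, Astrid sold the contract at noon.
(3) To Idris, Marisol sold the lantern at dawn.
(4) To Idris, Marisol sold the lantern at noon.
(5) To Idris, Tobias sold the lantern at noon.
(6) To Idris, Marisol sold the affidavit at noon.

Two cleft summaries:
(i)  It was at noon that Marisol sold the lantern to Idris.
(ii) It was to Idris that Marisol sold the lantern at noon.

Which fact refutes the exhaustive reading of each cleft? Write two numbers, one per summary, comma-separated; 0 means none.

(i): focus "at noon". Looking for agent = Marisol, thing = the lantern, recipient = Idris with some other setting — fact (3) has at dawn there. Refuted.
(ii): focus "Idris". No fact shares agent = Marisol, thing = the lantern, setting = at noon with a different recipient. 0.

3, 0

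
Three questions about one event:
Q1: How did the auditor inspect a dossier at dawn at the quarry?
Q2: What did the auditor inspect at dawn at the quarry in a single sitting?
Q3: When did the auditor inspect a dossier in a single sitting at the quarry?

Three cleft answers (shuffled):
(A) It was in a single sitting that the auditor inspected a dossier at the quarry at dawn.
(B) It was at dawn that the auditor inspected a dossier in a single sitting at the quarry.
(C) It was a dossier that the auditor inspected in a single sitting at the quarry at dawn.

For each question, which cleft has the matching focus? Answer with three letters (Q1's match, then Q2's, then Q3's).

ACB

Q1 asks about the manner; cleft (A) focuses "in a single sitting", which is the manner — so Q1 → A.
Q2 asks about the direct object; cleft (C) focuses "a dossier", which is the direct object — so Q2 → C.
Q3 asks about the time; cleft (B) focuses "at dawn", which is the time — so Q3 → B.
Mapping: Q1→A, Q2→C, Q3→B.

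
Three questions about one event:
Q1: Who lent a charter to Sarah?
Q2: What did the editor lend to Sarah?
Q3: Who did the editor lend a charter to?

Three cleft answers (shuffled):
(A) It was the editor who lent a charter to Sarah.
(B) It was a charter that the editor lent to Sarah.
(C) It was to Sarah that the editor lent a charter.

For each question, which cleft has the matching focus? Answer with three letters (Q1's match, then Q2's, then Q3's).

Q1 asks about the subject (agent); cleft (A) focuses "the editor", which is the subject (agent) — so Q1 → A.
Q2 asks about the direct object; cleft (B) focuses "a charter", which is the direct object — so Q2 → B.
Q3 asks about the recipient; cleft (C) focuses "to Sarah", which is the recipient — so Q3 → C.
Mapping: Q1→A, Q2→B, Q3→C.

ABC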